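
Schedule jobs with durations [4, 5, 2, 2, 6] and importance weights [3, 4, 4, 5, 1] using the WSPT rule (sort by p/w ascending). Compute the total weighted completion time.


Compute p/w ratios and sort ascending (WSPT): [(2, 5), (2, 4), (5, 4), (4, 3), (6, 1)]
Compute weighted completion times:
  Job (p=2,w=5): C=2, w*C=5*2=10
  Job (p=2,w=4): C=4, w*C=4*4=16
  Job (p=5,w=4): C=9, w*C=4*9=36
  Job (p=4,w=3): C=13, w*C=3*13=39
  Job (p=6,w=1): C=19, w*C=1*19=19
Total weighted completion time = 120

120


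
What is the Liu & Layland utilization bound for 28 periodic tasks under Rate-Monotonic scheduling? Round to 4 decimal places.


Compute 2^(1/28) = 1.0250642120
Subtract 1: 1.0250642120 - 1 = 0.0250642120
Multiply by n: 28 * 0.0250642120 = 0.7017979360
Round to 4 dp: 0.7018

0.7018


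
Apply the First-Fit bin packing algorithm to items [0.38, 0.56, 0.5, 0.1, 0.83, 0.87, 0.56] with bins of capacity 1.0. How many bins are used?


Place items sequentially using First-Fit:
  Item 0.38 -> new Bin 1
  Item 0.56 -> Bin 1 (now 0.94)
  Item 0.5 -> new Bin 2
  Item 0.1 -> Bin 2 (now 0.6)
  Item 0.83 -> new Bin 3
  Item 0.87 -> new Bin 4
  Item 0.56 -> new Bin 5
Total bins used = 5

5


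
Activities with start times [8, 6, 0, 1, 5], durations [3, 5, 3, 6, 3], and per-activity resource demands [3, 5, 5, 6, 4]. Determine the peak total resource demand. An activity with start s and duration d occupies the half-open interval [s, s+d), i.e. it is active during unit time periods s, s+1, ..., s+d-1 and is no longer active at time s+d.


Each activity i is active on [start_i, start_i + duration_i).
Compute total resource usage per time slot:
  t=0: active resources = [5], total = 5
  t=1: active resources = [5, 6], total = 11
  t=2: active resources = [5, 6], total = 11
  t=3: active resources = [6], total = 6
  t=4: active resources = [6], total = 6
  t=5: active resources = [6, 4], total = 10
  t=6: active resources = [5, 6, 4], total = 15
  t=7: active resources = [5, 4], total = 9
  t=8: active resources = [3, 5], total = 8
  t=9: active resources = [3, 5], total = 8
  t=10: active resources = [3, 5], total = 8
Peak resource demand = 15

15


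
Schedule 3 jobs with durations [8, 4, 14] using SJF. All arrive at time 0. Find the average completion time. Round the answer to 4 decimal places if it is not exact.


SJF order (ascending): [4, 8, 14]
Completion times:
  Job 1: burst=4, C=4
  Job 2: burst=8, C=12
  Job 3: burst=14, C=26
Average completion = 42/3 = 14.0

14.0


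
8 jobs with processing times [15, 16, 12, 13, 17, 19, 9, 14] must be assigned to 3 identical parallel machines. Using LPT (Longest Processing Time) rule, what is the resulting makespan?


Sort jobs in decreasing order (LPT): [19, 17, 16, 15, 14, 13, 12, 9]
Assign each job to the least loaded machine:
  Machine 1: jobs [19, 13], load = 32
  Machine 2: jobs [17, 14, 12], load = 43
  Machine 3: jobs [16, 15, 9], load = 40
Makespan = max load = 43

43


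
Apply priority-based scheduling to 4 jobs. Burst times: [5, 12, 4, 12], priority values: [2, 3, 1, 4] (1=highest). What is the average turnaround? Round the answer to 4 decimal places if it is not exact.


Sort by priority (ascending = highest first):
Order: [(1, 4), (2, 5), (3, 12), (4, 12)]
Completion times:
  Priority 1, burst=4, C=4
  Priority 2, burst=5, C=9
  Priority 3, burst=12, C=21
  Priority 4, burst=12, C=33
Average turnaround = 67/4 = 16.75

16.75


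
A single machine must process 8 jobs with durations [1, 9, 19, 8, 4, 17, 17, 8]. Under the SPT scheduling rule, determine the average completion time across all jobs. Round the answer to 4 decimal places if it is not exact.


Sort jobs by processing time (SPT order): [1, 4, 8, 8, 9, 17, 17, 19]
Compute completion times sequentially:
  Job 1: processing = 1, completes at 1
  Job 2: processing = 4, completes at 5
  Job 3: processing = 8, completes at 13
  Job 4: processing = 8, completes at 21
  Job 5: processing = 9, completes at 30
  Job 6: processing = 17, completes at 47
  Job 7: processing = 17, completes at 64
  Job 8: processing = 19, completes at 83
Sum of completion times = 264
Average completion time = 264/8 = 33.0

33.0


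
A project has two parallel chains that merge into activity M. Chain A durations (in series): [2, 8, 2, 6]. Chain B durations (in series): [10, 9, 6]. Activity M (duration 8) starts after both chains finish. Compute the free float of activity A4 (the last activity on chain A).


ES(A4) = sum of predecessors on chain A = 12
EF(A4) = ES + duration = 12 + 6 = 18
Successor of A4 is M. ES(M) = max(sum(A), sum(B)) = max(18, 25) = 25
Free float = ES(successor) - EF(current) = 25 - 18 = 7

7


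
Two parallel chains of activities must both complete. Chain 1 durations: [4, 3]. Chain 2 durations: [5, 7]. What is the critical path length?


Path A total = 4 + 3 = 7
Path B total = 5 + 7 = 12
Critical path = longest path = max(7, 12) = 12

12


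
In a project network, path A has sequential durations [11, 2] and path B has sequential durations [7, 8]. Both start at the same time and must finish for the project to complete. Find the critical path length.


Path A total = 11 + 2 = 13
Path B total = 7 + 8 = 15
Critical path = longest path = max(13, 15) = 15

15


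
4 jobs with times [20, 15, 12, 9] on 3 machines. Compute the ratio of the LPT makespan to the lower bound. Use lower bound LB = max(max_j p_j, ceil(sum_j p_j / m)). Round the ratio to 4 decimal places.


LPT order: [20, 15, 12, 9]
Machine loads after assignment: [20, 15, 21]
LPT makespan = 21
Lower bound = max(max_job, ceil(total/3)) = max(20, 19) = 20
Ratio = 21 / 20 = 1.05

1.05


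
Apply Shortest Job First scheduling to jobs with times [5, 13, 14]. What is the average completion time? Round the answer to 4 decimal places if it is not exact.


SJF order (ascending): [5, 13, 14]
Completion times:
  Job 1: burst=5, C=5
  Job 2: burst=13, C=18
  Job 3: burst=14, C=32
Average completion = 55/3 = 18.3333

18.3333


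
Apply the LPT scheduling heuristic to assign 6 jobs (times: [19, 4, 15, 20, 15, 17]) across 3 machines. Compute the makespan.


Sort jobs in decreasing order (LPT): [20, 19, 17, 15, 15, 4]
Assign each job to the least loaded machine:
  Machine 1: jobs [20, 4], load = 24
  Machine 2: jobs [19, 15], load = 34
  Machine 3: jobs [17, 15], load = 32
Makespan = max load = 34

34


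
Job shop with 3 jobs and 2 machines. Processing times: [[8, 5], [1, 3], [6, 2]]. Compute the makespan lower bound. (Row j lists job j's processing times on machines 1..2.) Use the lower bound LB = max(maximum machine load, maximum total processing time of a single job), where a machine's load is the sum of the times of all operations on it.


Machine loads:
  Machine 1: 8 + 1 + 6 = 15
  Machine 2: 5 + 3 + 2 = 10
Max machine load = 15
Job totals:
  Job 1: 13
  Job 2: 4
  Job 3: 8
Max job total = 13
Lower bound = max(15, 13) = 15

15


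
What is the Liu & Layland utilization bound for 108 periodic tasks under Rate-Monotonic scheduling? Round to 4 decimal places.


Compute 2^(1/108) = 1.0064386691
Subtract 1: 1.0064386691 - 1 = 0.0064386691
Multiply by n: 108 * 0.0064386691 = 0.6953762628
Round to 4 dp: 0.6954

0.6954


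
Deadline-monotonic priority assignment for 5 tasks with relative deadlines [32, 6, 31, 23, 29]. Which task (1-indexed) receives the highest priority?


Sort tasks by relative deadline (ascending):
  Task 2: deadline = 6
  Task 4: deadline = 23
  Task 5: deadline = 29
  Task 3: deadline = 31
  Task 1: deadline = 32
Priority order (highest first): [2, 4, 5, 3, 1]
Highest priority task = 2

2


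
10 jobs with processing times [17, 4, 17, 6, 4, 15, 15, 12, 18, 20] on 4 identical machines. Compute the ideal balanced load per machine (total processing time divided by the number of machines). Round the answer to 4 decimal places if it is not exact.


Total processing time = 17 + 4 + 17 + 6 + 4 + 15 + 15 + 12 + 18 + 20 = 128
Number of machines = 4
Ideal balanced load = 128 / 4 = 32.0

32.0


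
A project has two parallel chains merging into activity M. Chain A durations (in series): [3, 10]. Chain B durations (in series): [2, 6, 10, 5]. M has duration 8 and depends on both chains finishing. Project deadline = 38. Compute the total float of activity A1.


Forward pass: ES(A1) = sum of predecessors on chain A = 0
EF = ES + duration = 0 + 3 = 3
Backward pass: LF(M) = deadline = 38; LS(M) = 38 - 8 = 30
LF(A1) = LS(M) - sum(successors on chain A) = 30 - 10 = 20
LS = LF - duration = 20 - 3 = 17
Total float = LS - ES = 17 - 0 = 17

17


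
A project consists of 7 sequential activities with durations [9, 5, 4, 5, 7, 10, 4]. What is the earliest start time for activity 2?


Activity 2 starts after activities 1 through 1 complete.
Predecessor durations: [9]
ES = 9 = 9

9


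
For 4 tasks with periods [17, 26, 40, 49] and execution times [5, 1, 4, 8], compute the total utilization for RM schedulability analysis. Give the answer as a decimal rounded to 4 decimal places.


Compute individual utilizations (exact fractions):
  Task 1: C/T = 5/17 (approx. 0.2941)
  Task 2: C/T = 1/26 (approx. 0.0385)
  Task 3: C/T = 4/40 = 1/10 (approx. 0.1)
  Task 4: C/T = 8/49 (approx. 0.1633)
Total utilization U = 5/17 + 1/26 + 1/10 + 8/49 = 32262/54145
Rounded to 4 decimal places: U = 0.5958
RM (Liu & Layland) bound for 4 tasks = 0.756828; compare with U = 32262/54145 (approx. 0.595844)
U <= bound, so schedulable by RM sufficient condition.

0.5958


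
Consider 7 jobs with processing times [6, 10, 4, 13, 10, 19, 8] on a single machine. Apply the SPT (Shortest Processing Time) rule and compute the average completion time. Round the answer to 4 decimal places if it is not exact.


Sort jobs by processing time (SPT order): [4, 6, 8, 10, 10, 13, 19]
Compute completion times sequentially:
  Job 1: processing = 4, completes at 4
  Job 2: processing = 6, completes at 10
  Job 3: processing = 8, completes at 18
  Job 4: processing = 10, completes at 28
  Job 5: processing = 10, completes at 38
  Job 6: processing = 13, completes at 51
  Job 7: processing = 19, completes at 70
Sum of completion times = 219
Average completion time = 219/7 = 31.2857

31.2857


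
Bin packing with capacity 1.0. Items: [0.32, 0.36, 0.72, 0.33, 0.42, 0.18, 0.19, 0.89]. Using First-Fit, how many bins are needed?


Place items sequentially using First-Fit:
  Item 0.32 -> new Bin 1
  Item 0.36 -> Bin 1 (now 0.68)
  Item 0.72 -> new Bin 2
  Item 0.33 -> new Bin 3
  Item 0.42 -> Bin 3 (now 0.75)
  Item 0.18 -> Bin 1 (now 0.86)
  Item 0.19 -> Bin 2 (now 0.91)
  Item 0.89 -> new Bin 4
Total bins used = 4

4


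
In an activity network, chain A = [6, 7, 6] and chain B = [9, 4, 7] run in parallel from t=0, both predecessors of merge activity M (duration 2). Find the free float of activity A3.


ES(A3) = sum of predecessors on chain A = 13
EF(A3) = ES + duration = 13 + 6 = 19
Successor of A3 is M. ES(M) = max(sum(A), sum(B)) = max(19, 20) = 20
Free float = ES(successor) - EF(current) = 20 - 19 = 1

1


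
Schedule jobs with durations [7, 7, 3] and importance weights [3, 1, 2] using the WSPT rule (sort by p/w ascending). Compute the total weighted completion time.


Compute p/w ratios and sort ascending (WSPT): [(3, 2), (7, 3), (7, 1)]
Compute weighted completion times:
  Job (p=3,w=2): C=3, w*C=2*3=6
  Job (p=7,w=3): C=10, w*C=3*10=30
  Job (p=7,w=1): C=17, w*C=1*17=17
Total weighted completion time = 53

53


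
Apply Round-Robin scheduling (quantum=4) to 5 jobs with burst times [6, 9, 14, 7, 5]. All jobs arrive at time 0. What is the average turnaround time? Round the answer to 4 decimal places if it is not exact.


Time quantum = 4
Execution trace:
  J1 runs 4 units, time = 4
  J2 runs 4 units, time = 8
  J3 runs 4 units, time = 12
  J4 runs 4 units, time = 16
  J5 runs 4 units, time = 20
  J1 runs 2 units, time = 22
  J2 runs 4 units, time = 26
  J3 runs 4 units, time = 30
  J4 runs 3 units, time = 33
  J5 runs 1 units, time = 34
  J2 runs 1 units, time = 35
  J3 runs 4 units, time = 39
  J3 runs 2 units, time = 41
Finish times: [22, 35, 41, 33, 34]
Average turnaround = 165/5 = 33.0

33.0


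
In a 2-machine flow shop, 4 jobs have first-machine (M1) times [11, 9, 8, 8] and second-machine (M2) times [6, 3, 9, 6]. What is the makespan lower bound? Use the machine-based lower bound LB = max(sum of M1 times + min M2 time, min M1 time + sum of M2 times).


LB1 = sum(M1 times) + min(M2 times) = 36 + 3 = 39
LB2 = min(M1 times) + sum(M2 times) = 8 + 24 = 32
Lower bound = max(LB1, LB2) = max(39, 32) = 39

39


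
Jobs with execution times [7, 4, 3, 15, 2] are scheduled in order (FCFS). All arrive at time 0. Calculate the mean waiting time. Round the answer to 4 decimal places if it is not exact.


FCFS order (as given): [7, 4, 3, 15, 2]
Waiting times:
  Job 1: wait = 0
  Job 2: wait = 7
  Job 3: wait = 11
  Job 4: wait = 14
  Job 5: wait = 29
Sum of waiting times = 61
Average waiting time = 61/5 = 12.2

12.2


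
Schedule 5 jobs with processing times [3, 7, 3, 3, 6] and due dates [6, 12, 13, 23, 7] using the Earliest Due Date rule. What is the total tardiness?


Sort by due date (EDD order): [(3, 6), (6, 7), (7, 12), (3, 13), (3, 23)]
Compute completion times and tardiness:
  Job 1: p=3, d=6, C=3, tardiness=max(0,3-6)=0
  Job 2: p=6, d=7, C=9, tardiness=max(0,9-7)=2
  Job 3: p=7, d=12, C=16, tardiness=max(0,16-12)=4
  Job 4: p=3, d=13, C=19, tardiness=max(0,19-13)=6
  Job 5: p=3, d=23, C=22, tardiness=max(0,22-23)=0
Total tardiness = 12

12


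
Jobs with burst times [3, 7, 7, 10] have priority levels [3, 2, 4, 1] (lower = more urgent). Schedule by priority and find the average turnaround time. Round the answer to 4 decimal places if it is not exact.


Sort by priority (ascending = highest first):
Order: [(1, 10), (2, 7), (3, 3), (4, 7)]
Completion times:
  Priority 1, burst=10, C=10
  Priority 2, burst=7, C=17
  Priority 3, burst=3, C=20
  Priority 4, burst=7, C=27
Average turnaround = 74/4 = 18.5

18.5


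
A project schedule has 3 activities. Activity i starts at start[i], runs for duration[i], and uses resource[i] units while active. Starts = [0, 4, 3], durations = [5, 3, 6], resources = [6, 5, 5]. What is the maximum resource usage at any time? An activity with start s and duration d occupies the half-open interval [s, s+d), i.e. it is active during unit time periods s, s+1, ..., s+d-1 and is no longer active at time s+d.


Each activity i is active on [start_i, start_i + duration_i).
Compute total resource usage per time slot:
  t=0: active resources = [6], total = 6
  t=1: active resources = [6], total = 6
  t=2: active resources = [6], total = 6
  t=3: active resources = [6, 5], total = 11
  t=4: active resources = [6, 5, 5], total = 16
  t=5: active resources = [5, 5], total = 10
  t=6: active resources = [5, 5], total = 10
  t=7: active resources = [5], total = 5
  t=8: active resources = [5], total = 5
Peak resource demand = 16

16


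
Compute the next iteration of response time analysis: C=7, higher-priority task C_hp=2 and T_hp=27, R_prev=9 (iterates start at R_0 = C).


R_next = C + ceil(R_prev / T_hp) * C_hp
ceil(9 / 27) = ceil(0.3333) = 1
Interference = 1 * 2 = 2
R_next = 7 + 2 = 9
R_next = R_prev, so the iteration has converged (response time = 9).

9


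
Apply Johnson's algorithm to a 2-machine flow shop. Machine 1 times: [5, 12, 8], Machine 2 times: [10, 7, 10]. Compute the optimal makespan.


Apply Johnson's rule:
  Group 1 (a <= b): [(1, 5, 10), (3, 8, 10)]
  Group 2 (a > b): [(2, 12, 7)]
Optimal job order: [1, 3, 2]
Schedule:
  Job 1: M1 done at 5, M2 done at 15
  Job 3: M1 done at 13, M2 done at 25
  Job 2: M1 done at 25, M2 done at 32
Makespan = 32

32


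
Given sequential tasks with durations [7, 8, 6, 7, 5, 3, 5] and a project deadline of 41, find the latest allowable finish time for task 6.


LF(activity 6) = deadline - sum of successor durations
Successors: activities 7 through 7 with durations [5]
Sum of successor durations = 5
LF = 41 - 5 = 36

36


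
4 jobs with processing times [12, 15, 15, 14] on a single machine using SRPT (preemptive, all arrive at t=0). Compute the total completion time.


Since all jobs arrive at t=0, SRPT equals SPT ordering.
SPT order: [12, 14, 15, 15]
Completion times:
  Job 1: p=12, C=12
  Job 2: p=14, C=26
  Job 3: p=15, C=41
  Job 4: p=15, C=56
Total completion time = 12 + 26 + 41 + 56 = 135

135


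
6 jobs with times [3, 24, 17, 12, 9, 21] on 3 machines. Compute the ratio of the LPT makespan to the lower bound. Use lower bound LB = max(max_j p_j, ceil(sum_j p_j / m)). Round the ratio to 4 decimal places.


LPT order: [24, 21, 17, 12, 9, 3]
Machine loads after assignment: [27, 30, 29]
LPT makespan = 30
Lower bound = max(max_job, ceil(total/3)) = max(24, 29) = 29
Ratio = 30 / 29 = 1.0345

1.0345


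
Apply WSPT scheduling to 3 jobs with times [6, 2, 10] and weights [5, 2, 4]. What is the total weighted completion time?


Compute p/w ratios and sort ascending (WSPT): [(2, 2), (6, 5), (10, 4)]
Compute weighted completion times:
  Job (p=2,w=2): C=2, w*C=2*2=4
  Job (p=6,w=5): C=8, w*C=5*8=40
  Job (p=10,w=4): C=18, w*C=4*18=72
Total weighted completion time = 116

116


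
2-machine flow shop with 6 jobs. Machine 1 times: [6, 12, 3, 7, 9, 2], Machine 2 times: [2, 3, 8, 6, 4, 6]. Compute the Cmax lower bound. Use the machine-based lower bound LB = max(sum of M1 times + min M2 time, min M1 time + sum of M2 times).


LB1 = sum(M1 times) + min(M2 times) = 39 + 2 = 41
LB2 = min(M1 times) + sum(M2 times) = 2 + 29 = 31
Lower bound = max(LB1, LB2) = max(41, 31) = 41

41


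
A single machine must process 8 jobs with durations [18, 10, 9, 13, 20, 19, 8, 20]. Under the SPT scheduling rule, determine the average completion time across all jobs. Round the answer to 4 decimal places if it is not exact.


Sort jobs by processing time (SPT order): [8, 9, 10, 13, 18, 19, 20, 20]
Compute completion times sequentially:
  Job 1: processing = 8, completes at 8
  Job 2: processing = 9, completes at 17
  Job 3: processing = 10, completes at 27
  Job 4: processing = 13, completes at 40
  Job 5: processing = 18, completes at 58
  Job 6: processing = 19, completes at 77
  Job 7: processing = 20, completes at 97
  Job 8: processing = 20, completes at 117
Sum of completion times = 441
Average completion time = 441/8 = 55.125

55.125


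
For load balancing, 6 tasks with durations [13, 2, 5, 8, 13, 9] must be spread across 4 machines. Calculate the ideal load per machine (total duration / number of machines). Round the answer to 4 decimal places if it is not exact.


Total processing time = 13 + 2 + 5 + 8 + 13 + 9 = 50
Number of machines = 4
Ideal balanced load = 50 / 4 = 12.5

12.5


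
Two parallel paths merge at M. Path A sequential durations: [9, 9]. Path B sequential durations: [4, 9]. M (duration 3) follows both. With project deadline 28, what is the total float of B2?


Forward pass: ES(B2) = sum of predecessors on chain B = 4
EF = ES + duration = 4 + 9 = 13
Backward pass: LF(M) = deadline = 28; LS(M) = 28 - 3 = 25
LF(B2) = LS(M) - sum(successors on chain B) = 25 - 0 = 25
LS = LF - duration = 25 - 9 = 16
Total float = LS - ES = 16 - 4 = 12

12


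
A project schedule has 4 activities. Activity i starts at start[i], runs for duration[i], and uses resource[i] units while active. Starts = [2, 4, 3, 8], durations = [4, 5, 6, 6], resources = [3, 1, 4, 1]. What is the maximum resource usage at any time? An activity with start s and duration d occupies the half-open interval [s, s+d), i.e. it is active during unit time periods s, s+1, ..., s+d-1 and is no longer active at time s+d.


Each activity i is active on [start_i, start_i + duration_i).
Compute total resource usage per time slot:
  t=0: active resources = [], total = 0
  t=1: active resources = [], total = 0
  t=2: active resources = [3], total = 3
  t=3: active resources = [3, 4], total = 7
  t=4: active resources = [3, 1, 4], total = 8
  t=5: active resources = [3, 1, 4], total = 8
  t=6: active resources = [1, 4], total = 5
  t=7: active resources = [1, 4], total = 5
  t=8: active resources = [1, 4, 1], total = 6
  t=9: active resources = [1], total = 1
  t=10: active resources = [1], total = 1
  t=11: active resources = [1], total = 1
  t=12: active resources = [1], total = 1
  t=13: active resources = [1], total = 1
Peak resource demand = 8

8


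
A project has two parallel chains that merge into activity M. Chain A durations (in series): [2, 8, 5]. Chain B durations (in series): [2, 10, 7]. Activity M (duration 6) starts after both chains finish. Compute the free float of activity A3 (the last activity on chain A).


ES(A3) = sum of predecessors on chain A = 10
EF(A3) = ES + duration = 10 + 5 = 15
Successor of A3 is M. ES(M) = max(sum(A), sum(B)) = max(15, 19) = 19
Free float = ES(successor) - EF(current) = 19 - 15 = 4

4


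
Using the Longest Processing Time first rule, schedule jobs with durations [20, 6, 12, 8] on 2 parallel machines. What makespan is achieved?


Sort jobs in decreasing order (LPT): [20, 12, 8, 6]
Assign each job to the least loaded machine:
  Machine 1: jobs [20, 6], load = 26
  Machine 2: jobs [12, 8], load = 20
Makespan = max load = 26

26


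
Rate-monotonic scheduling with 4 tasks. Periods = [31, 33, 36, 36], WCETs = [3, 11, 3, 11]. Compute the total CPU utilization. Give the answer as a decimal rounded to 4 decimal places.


Compute individual utilizations (exact fractions):
  Task 1: C/T = 3/31 (approx. 0.0968)
  Task 2: C/T = 11/33 = 1/3 (approx. 0.3333)
  Task 3: C/T = 3/36 = 1/12 (approx. 0.0833)
  Task 4: C/T = 11/36 (approx. 0.3056)
Total utilization U = 3/31 + 1/3 + 1/12 + 11/36 = 457/558
Rounded to 4 decimal places: U = 0.8190
RM (Liu & Layland) bound for 4 tasks = 0.756828; compare with U = 457/558 (approx. 0.818996)
bound < U <= 1, so the RM sufficient condition is not met (inconclusive; an exact test such as response-time analysis is needed).

0.8190


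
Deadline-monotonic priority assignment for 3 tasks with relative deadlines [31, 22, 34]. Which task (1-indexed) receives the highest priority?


Sort tasks by relative deadline (ascending):
  Task 2: deadline = 22
  Task 1: deadline = 31
  Task 3: deadline = 34
Priority order (highest first): [2, 1, 3]
Highest priority task = 2

2


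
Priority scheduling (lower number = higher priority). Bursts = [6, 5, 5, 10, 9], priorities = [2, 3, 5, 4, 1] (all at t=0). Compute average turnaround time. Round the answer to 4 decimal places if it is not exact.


Sort by priority (ascending = highest first):
Order: [(1, 9), (2, 6), (3, 5), (4, 10), (5, 5)]
Completion times:
  Priority 1, burst=9, C=9
  Priority 2, burst=6, C=15
  Priority 3, burst=5, C=20
  Priority 4, burst=10, C=30
  Priority 5, burst=5, C=35
Average turnaround = 109/5 = 21.8

21.8


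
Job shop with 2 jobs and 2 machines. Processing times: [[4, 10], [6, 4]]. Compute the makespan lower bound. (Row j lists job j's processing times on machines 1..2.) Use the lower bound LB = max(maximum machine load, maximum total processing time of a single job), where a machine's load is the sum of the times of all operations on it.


Machine loads:
  Machine 1: 4 + 6 = 10
  Machine 2: 10 + 4 = 14
Max machine load = 14
Job totals:
  Job 1: 14
  Job 2: 10
Max job total = 14
Lower bound = max(14, 14) = 14

14


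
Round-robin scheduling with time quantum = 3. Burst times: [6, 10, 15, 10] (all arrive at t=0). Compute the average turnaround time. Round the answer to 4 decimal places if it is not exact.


Time quantum = 3
Execution trace:
  J1 runs 3 units, time = 3
  J2 runs 3 units, time = 6
  J3 runs 3 units, time = 9
  J4 runs 3 units, time = 12
  J1 runs 3 units, time = 15
  J2 runs 3 units, time = 18
  J3 runs 3 units, time = 21
  J4 runs 3 units, time = 24
  J2 runs 3 units, time = 27
  J3 runs 3 units, time = 30
  J4 runs 3 units, time = 33
  J2 runs 1 units, time = 34
  J3 runs 3 units, time = 37
  J4 runs 1 units, time = 38
  J3 runs 3 units, time = 41
Finish times: [15, 34, 41, 38]
Average turnaround = 128/4 = 32.0

32.0


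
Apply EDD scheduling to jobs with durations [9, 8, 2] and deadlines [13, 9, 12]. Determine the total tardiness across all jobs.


Sort by due date (EDD order): [(8, 9), (2, 12), (9, 13)]
Compute completion times and tardiness:
  Job 1: p=8, d=9, C=8, tardiness=max(0,8-9)=0
  Job 2: p=2, d=12, C=10, tardiness=max(0,10-12)=0
  Job 3: p=9, d=13, C=19, tardiness=max(0,19-13)=6
Total tardiness = 6

6


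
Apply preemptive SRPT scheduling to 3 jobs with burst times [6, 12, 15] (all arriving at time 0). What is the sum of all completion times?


Since all jobs arrive at t=0, SRPT equals SPT ordering.
SPT order: [6, 12, 15]
Completion times:
  Job 1: p=6, C=6
  Job 2: p=12, C=18
  Job 3: p=15, C=33
Total completion time = 6 + 18 + 33 = 57

57


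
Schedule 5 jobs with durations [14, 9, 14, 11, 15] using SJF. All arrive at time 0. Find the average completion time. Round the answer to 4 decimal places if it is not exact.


SJF order (ascending): [9, 11, 14, 14, 15]
Completion times:
  Job 1: burst=9, C=9
  Job 2: burst=11, C=20
  Job 3: burst=14, C=34
  Job 4: burst=14, C=48
  Job 5: burst=15, C=63
Average completion = 174/5 = 34.8

34.8


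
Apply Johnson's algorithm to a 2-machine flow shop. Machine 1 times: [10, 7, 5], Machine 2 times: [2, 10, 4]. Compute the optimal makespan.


Apply Johnson's rule:
  Group 1 (a <= b): [(2, 7, 10)]
  Group 2 (a > b): [(3, 5, 4), (1, 10, 2)]
Optimal job order: [2, 3, 1]
Schedule:
  Job 2: M1 done at 7, M2 done at 17
  Job 3: M1 done at 12, M2 done at 21
  Job 1: M1 done at 22, M2 done at 24
Makespan = 24

24


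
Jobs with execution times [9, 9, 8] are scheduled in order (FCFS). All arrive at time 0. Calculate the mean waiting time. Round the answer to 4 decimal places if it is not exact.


FCFS order (as given): [9, 9, 8]
Waiting times:
  Job 1: wait = 0
  Job 2: wait = 9
  Job 3: wait = 18
Sum of waiting times = 27
Average waiting time = 27/3 = 9.0

9.0


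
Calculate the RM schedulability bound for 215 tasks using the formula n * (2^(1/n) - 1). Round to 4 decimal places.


Compute 2^(1/215) = 1.0032291429
Subtract 1: 1.0032291429 - 1 = 0.0032291429
Multiply by n: 215 * 0.0032291429 = 0.6942657235
Round to 4 dp: 0.6943

0.6943


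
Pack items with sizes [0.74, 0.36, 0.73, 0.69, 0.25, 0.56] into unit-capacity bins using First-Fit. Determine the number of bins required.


Place items sequentially using First-Fit:
  Item 0.74 -> new Bin 1
  Item 0.36 -> new Bin 2
  Item 0.73 -> new Bin 3
  Item 0.69 -> new Bin 4
  Item 0.25 -> Bin 1 (now 0.99)
  Item 0.56 -> Bin 2 (now 0.92)
Total bins used = 4

4


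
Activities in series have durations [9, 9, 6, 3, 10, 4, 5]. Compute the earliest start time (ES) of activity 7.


Activity 7 starts after activities 1 through 6 complete.
Predecessor durations: [9, 9, 6, 3, 10, 4]
ES = 9 + 9 + 6 + 3 + 10 + 4 = 41

41


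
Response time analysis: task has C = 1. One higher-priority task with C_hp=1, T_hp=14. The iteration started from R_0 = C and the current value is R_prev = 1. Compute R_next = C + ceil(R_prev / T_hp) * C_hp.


R_next = C + ceil(R_prev / T_hp) * C_hp
ceil(1 / 14) = ceil(0.0714) = 1
Interference = 1 * 1 = 1
R_next = 1 + 1 = 2

2


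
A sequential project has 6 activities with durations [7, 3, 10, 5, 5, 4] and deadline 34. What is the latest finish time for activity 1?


LF(activity 1) = deadline - sum of successor durations
Successors: activities 2 through 6 with durations [3, 10, 5, 5, 4]
Sum of successor durations = 27
LF = 34 - 27 = 7

7


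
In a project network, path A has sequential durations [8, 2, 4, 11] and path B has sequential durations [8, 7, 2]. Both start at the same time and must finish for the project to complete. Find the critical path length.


Path A total = 8 + 2 + 4 + 11 = 25
Path B total = 8 + 7 + 2 = 17
Critical path = longest path = max(25, 17) = 25

25


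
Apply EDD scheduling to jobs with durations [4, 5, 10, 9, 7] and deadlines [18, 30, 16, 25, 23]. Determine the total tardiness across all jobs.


Sort by due date (EDD order): [(10, 16), (4, 18), (7, 23), (9, 25), (5, 30)]
Compute completion times and tardiness:
  Job 1: p=10, d=16, C=10, tardiness=max(0,10-16)=0
  Job 2: p=4, d=18, C=14, tardiness=max(0,14-18)=0
  Job 3: p=7, d=23, C=21, tardiness=max(0,21-23)=0
  Job 4: p=9, d=25, C=30, tardiness=max(0,30-25)=5
  Job 5: p=5, d=30, C=35, tardiness=max(0,35-30)=5
Total tardiness = 10

10


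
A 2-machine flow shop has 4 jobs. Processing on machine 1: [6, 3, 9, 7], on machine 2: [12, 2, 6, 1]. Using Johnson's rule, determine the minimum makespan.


Apply Johnson's rule:
  Group 1 (a <= b): [(1, 6, 12)]
  Group 2 (a > b): [(3, 9, 6), (2, 3, 2), (4, 7, 1)]
Optimal job order: [1, 3, 2, 4]
Schedule:
  Job 1: M1 done at 6, M2 done at 18
  Job 3: M1 done at 15, M2 done at 24
  Job 2: M1 done at 18, M2 done at 26
  Job 4: M1 done at 25, M2 done at 27
Makespan = 27

27


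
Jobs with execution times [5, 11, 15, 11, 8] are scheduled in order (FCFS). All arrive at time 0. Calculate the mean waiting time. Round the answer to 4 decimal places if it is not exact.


FCFS order (as given): [5, 11, 15, 11, 8]
Waiting times:
  Job 1: wait = 0
  Job 2: wait = 5
  Job 3: wait = 16
  Job 4: wait = 31
  Job 5: wait = 42
Sum of waiting times = 94
Average waiting time = 94/5 = 18.8

18.8


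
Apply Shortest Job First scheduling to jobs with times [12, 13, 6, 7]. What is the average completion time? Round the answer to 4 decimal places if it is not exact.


SJF order (ascending): [6, 7, 12, 13]
Completion times:
  Job 1: burst=6, C=6
  Job 2: burst=7, C=13
  Job 3: burst=12, C=25
  Job 4: burst=13, C=38
Average completion = 82/4 = 20.5

20.5


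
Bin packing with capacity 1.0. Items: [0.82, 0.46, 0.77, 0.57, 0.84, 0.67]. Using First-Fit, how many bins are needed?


Place items sequentially using First-Fit:
  Item 0.82 -> new Bin 1
  Item 0.46 -> new Bin 2
  Item 0.77 -> new Bin 3
  Item 0.57 -> new Bin 4
  Item 0.84 -> new Bin 5
  Item 0.67 -> new Bin 6
Total bins used = 6

6


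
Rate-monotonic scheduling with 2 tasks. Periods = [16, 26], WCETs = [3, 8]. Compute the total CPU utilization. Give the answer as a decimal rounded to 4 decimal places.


Compute individual utilizations (exact fractions):
  Task 1: C/T = 3/16 (approx. 0.1875)
  Task 2: C/T = 8/26 = 4/13 (approx. 0.3077)
Total utilization U = 3/16 + 4/13 = 103/208
Rounded to 4 decimal places: U = 0.4952
RM (Liu & Layland) bound for 2 tasks = 0.828427; compare with U = 103/208 (approx. 0.495192)
U <= bound, so schedulable by RM sufficient condition.

0.4952


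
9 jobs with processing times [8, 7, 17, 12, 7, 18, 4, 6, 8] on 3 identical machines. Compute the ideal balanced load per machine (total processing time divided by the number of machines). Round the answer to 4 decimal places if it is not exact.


Total processing time = 8 + 7 + 17 + 12 + 7 + 18 + 4 + 6 + 8 = 87
Number of machines = 3
Ideal balanced load = 87 / 3 = 29.0

29.0


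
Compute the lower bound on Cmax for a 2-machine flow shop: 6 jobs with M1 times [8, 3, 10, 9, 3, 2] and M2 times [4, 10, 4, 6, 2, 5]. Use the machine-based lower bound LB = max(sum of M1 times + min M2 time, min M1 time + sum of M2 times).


LB1 = sum(M1 times) + min(M2 times) = 35 + 2 = 37
LB2 = min(M1 times) + sum(M2 times) = 2 + 31 = 33
Lower bound = max(LB1, LB2) = max(37, 33) = 37

37


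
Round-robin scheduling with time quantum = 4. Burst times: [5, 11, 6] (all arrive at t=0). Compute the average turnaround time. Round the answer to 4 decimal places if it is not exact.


Time quantum = 4
Execution trace:
  J1 runs 4 units, time = 4
  J2 runs 4 units, time = 8
  J3 runs 4 units, time = 12
  J1 runs 1 units, time = 13
  J2 runs 4 units, time = 17
  J3 runs 2 units, time = 19
  J2 runs 3 units, time = 22
Finish times: [13, 22, 19]
Average turnaround = 54/3 = 18.0

18.0


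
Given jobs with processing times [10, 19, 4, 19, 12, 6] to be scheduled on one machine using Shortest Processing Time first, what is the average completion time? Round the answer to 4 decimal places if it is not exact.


Sort jobs by processing time (SPT order): [4, 6, 10, 12, 19, 19]
Compute completion times sequentially:
  Job 1: processing = 4, completes at 4
  Job 2: processing = 6, completes at 10
  Job 3: processing = 10, completes at 20
  Job 4: processing = 12, completes at 32
  Job 5: processing = 19, completes at 51
  Job 6: processing = 19, completes at 70
Sum of completion times = 187
Average completion time = 187/6 = 31.1667

31.1667


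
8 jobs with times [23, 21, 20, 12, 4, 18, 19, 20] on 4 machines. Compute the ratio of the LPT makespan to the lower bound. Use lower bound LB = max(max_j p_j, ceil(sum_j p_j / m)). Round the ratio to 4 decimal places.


LPT order: [23, 21, 20, 20, 19, 18, 12, 4]
Machine loads after assignment: [27, 33, 39, 38]
LPT makespan = 39
Lower bound = max(max_job, ceil(total/4)) = max(23, 35) = 35
Ratio = 39 / 35 = 1.1143

1.1143


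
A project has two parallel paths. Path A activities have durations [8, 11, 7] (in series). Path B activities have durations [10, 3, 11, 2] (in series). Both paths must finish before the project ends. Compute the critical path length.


Path A total = 8 + 11 + 7 = 26
Path B total = 10 + 3 + 11 + 2 = 26
Critical path = longest path = max(26, 26) = 26

26


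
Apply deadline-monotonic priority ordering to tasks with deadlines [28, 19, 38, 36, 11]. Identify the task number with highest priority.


Sort tasks by relative deadline (ascending):
  Task 5: deadline = 11
  Task 2: deadline = 19
  Task 1: deadline = 28
  Task 4: deadline = 36
  Task 3: deadline = 38
Priority order (highest first): [5, 2, 1, 4, 3]
Highest priority task = 5

5


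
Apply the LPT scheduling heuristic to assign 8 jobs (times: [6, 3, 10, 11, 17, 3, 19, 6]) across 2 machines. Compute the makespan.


Sort jobs in decreasing order (LPT): [19, 17, 11, 10, 6, 6, 3, 3]
Assign each job to the least loaded machine:
  Machine 1: jobs [19, 10, 6, 3], load = 38
  Machine 2: jobs [17, 11, 6, 3], load = 37
Makespan = max load = 38

38


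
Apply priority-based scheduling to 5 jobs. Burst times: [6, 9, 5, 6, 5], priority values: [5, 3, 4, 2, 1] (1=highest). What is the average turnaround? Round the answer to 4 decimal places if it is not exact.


Sort by priority (ascending = highest first):
Order: [(1, 5), (2, 6), (3, 9), (4, 5), (5, 6)]
Completion times:
  Priority 1, burst=5, C=5
  Priority 2, burst=6, C=11
  Priority 3, burst=9, C=20
  Priority 4, burst=5, C=25
  Priority 5, burst=6, C=31
Average turnaround = 92/5 = 18.4

18.4


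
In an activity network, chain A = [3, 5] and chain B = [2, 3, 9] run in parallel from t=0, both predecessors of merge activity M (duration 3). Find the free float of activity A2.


ES(A2) = sum of predecessors on chain A = 3
EF(A2) = ES + duration = 3 + 5 = 8
Successor of A2 is M. ES(M) = max(sum(A), sum(B)) = max(8, 14) = 14
Free float = ES(successor) - EF(current) = 14 - 8 = 6

6


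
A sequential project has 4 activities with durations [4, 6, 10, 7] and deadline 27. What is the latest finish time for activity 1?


LF(activity 1) = deadline - sum of successor durations
Successors: activities 2 through 4 with durations [6, 10, 7]
Sum of successor durations = 23
LF = 27 - 23 = 4

4


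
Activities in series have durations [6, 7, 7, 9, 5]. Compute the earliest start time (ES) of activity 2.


Activity 2 starts after activities 1 through 1 complete.
Predecessor durations: [6]
ES = 6 = 6

6


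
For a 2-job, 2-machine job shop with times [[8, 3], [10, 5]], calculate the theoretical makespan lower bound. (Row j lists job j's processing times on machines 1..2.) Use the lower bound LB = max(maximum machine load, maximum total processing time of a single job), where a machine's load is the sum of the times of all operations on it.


Machine loads:
  Machine 1: 8 + 10 = 18
  Machine 2: 3 + 5 = 8
Max machine load = 18
Job totals:
  Job 1: 11
  Job 2: 15
Max job total = 15
Lower bound = max(18, 15) = 18

18


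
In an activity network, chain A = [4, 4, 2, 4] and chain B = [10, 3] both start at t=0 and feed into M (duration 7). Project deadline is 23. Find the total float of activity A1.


Forward pass: ES(A1) = sum of predecessors on chain A = 0
EF = ES + duration = 0 + 4 = 4
Backward pass: LF(M) = deadline = 23; LS(M) = 23 - 7 = 16
LF(A1) = LS(M) - sum(successors on chain A) = 16 - 10 = 6
LS = LF - duration = 6 - 4 = 2
Total float = LS - ES = 2 - 0 = 2

2


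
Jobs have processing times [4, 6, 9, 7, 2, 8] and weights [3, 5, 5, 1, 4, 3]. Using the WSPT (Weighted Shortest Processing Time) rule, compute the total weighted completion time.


Compute p/w ratios and sort ascending (WSPT): [(2, 4), (6, 5), (4, 3), (9, 5), (8, 3), (7, 1)]
Compute weighted completion times:
  Job (p=2,w=4): C=2, w*C=4*2=8
  Job (p=6,w=5): C=8, w*C=5*8=40
  Job (p=4,w=3): C=12, w*C=3*12=36
  Job (p=9,w=5): C=21, w*C=5*21=105
  Job (p=8,w=3): C=29, w*C=3*29=87
  Job (p=7,w=1): C=36, w*C=1*36=36
Total weighted completion time = 312

312


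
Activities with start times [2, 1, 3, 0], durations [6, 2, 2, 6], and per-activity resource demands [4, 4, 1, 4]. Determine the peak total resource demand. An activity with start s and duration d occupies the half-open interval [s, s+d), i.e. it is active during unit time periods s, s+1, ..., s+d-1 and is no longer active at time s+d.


Each activity i is active on [start_i, start_i + duration_i).
Compute total resource usage per time slot:
  t=0: active resources = [4], total = 4
  t=1: active resources = [4, 4], total = 8
  t=2: active resources = [4, 4, 4], total = 12
  t=3: active resources = [4, 1, 4], total = 9
  t=4: active resources = [4, 1, 4], total = 9
  t=5: active resources = [4, 4], total = 8
  t=6: active resources = [4], total = 4
  t=7: active resources = [4], total = 4
Peak resource demand = 12

12


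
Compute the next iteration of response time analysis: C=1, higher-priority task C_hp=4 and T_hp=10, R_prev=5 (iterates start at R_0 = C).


R_next = C + ceil(R_prev / T_hp) * C_hp
ceil(5 / 10) = ceil(0.5) = 1
Interference = 1 * 4 = 4
R_next = 1 + 4 = 5
R_next = R_prev, so the iteration has converged (response time = 5).

5


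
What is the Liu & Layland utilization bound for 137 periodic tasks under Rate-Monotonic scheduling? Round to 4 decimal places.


Compute 2^(1/137) = 1.0050722892
Subtract 1: 1.0050722892 - 1 = 0.0050722892
Multiply by n: 137 * 0.0050722892 = 0.6949036204
Round to 4 dp: 0.6949

0.6949


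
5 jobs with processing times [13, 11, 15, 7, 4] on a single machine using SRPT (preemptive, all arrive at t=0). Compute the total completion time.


Since all jobs arrive at t=0, SRPT equals SPT ordering.
SPT order: [4, 7, 11, 13, 15]
Completion times:
  Job 1: p=4, C=4
  Job 2: p=7, C=11
  Job 3: p=11, C=22
  Job 4: p=13, C=35
  Job 5: p=15, C=50
Total completion time = 4 + 11 + 22 + 35 + 50 = 122

122


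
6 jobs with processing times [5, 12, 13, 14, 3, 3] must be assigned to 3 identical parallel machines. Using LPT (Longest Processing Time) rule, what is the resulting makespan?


Sort jobs in decreasing order (LPT): [14, 13, 12, 5, 3, 3]
Assign each job to the least loaded machine:
  Machine 1: jobs [14, 3], load = 17
  Machine 2: jobs [13, 3], load = 16
  Machine 3: jobs [12, 5], load = 17
Makespan = max load = 17

17


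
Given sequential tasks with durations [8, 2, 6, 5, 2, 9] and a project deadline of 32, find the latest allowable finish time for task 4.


LF(activity 4) = deadline - sum of successor durations
Successors: activities 5 through 6 with durations [2, 9]
Sum of successor durations = 11
LF = 32 - 11 = 21

21


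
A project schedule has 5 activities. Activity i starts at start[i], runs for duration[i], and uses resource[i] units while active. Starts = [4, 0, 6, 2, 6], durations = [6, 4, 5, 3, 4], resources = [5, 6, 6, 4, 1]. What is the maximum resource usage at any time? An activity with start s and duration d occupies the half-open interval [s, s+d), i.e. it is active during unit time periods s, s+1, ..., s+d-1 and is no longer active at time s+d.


Each activity i is active on [start_i, start_i + duration_i).
Compute total resource usage per time slot:
  t=0: active resources = [6], total = 6
  t=1: active resources = [6], total = 6
  t=2: active resources = [6, 4], total = 10
  t=3: active resources = [6, 4], total = 10
  t=4: active resources = [5, 4], total = 9
  t=5: active resources = [5], total = 5
  t=6: active resources = [5, 6, 1], total = 12
  t=7: active resources = [5, 6, 1], total = 12
  t=8: active resources = [5, 6, 1], total = 12
  t=9: active resources = [5, 6, 1], total = 12
  t=10: active resources = [6], total = 6
Peak resource demand = 12

12
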